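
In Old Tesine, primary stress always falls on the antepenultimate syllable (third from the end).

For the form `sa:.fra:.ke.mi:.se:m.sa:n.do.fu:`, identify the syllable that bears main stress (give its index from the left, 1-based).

6

The word has 8 syllables; the antepenultimate syllable (third from the end) is syllable 6 (sa:n).
Primary stress: syllable 6 → sa:.fra:.ke.mi:.se:m.ˈsa:n.do.fu:.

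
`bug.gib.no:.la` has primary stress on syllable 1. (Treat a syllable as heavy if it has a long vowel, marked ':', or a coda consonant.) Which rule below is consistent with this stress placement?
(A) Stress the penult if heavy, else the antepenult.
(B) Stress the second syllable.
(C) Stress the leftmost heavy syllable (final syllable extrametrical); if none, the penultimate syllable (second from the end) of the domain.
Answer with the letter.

Rule A → syllable 3 (observed: 1).
Rule B → syllable 2 (observed: 1).
Rule C → syllable 1 ✓.

C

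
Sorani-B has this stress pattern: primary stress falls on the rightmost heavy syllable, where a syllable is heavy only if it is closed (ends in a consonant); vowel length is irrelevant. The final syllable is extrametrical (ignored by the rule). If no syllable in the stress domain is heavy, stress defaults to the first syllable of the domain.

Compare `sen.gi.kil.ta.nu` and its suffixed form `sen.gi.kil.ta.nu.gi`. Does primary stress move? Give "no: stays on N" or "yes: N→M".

Base `sen.gi.kil.ta.nu` (5 syllables):
  The final syllable (5, nu) is extrametrical; the stress domain is syllables 1–4.
  Weights: 1 sen H, 2 gi L, 3 kil H, 4 ta L.
  Heavy syllables in the domain: 1, 3. The rightmost is syllable 3 (kil).
  → primary stress on syllable 3.
Suffixed `sen.gi.kil.ta.nu.gi` (6 syllables):
  The final syllable (6, gi) is extrametrical; the stress domain is syllables 1–5.
  Weights: 1 sen H, 2 gi L, 3 kil H, 4 ta L, 5 nu L.
  Heavy syllables in the domain: 1, 3. The rightmost is syllable 3 (kil).
  → primary stress on syllable 3.

no: stays on 3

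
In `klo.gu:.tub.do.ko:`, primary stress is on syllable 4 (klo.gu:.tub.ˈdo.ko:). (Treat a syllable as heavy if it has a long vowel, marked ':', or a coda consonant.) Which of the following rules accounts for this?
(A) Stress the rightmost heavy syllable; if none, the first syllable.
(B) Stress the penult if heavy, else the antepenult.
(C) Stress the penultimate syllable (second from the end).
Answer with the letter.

C

Rule A → syllable 5 (observed: 4).
Rule B → syllable 3 (observed: 4).
Rule C → syllable 4 ✓.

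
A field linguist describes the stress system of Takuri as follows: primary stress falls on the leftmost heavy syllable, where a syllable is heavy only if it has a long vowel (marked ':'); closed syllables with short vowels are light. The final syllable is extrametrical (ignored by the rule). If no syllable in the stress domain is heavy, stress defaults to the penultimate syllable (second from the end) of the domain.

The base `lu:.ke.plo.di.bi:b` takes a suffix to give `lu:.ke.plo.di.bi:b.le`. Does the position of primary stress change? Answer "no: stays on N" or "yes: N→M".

Base `lu:.ke.plo.di.bi:b` (5 syllables):
  The final syllable (5, bi:b) is extrametrical; the stress domain is syllables 1–4.
  Weights: 1 lu: H, 2 ke L, 3 plo L, 4 di L.
  Heavy syllables in the domain: 1. The leftmost is syllable 1 (lu:).
  → primary stress on syllable 1.
Suffixed `lu:.ke.plo.di.bi:b.le` (6 syllables):
  The final syllable (6, le) is extrametrical; the stress domain is syllables 1–5.
  Weights: 1 lu: H, 2 ke L, 3 plo L, 4 di L, 5 bi:b H.
  Heavy syllables in the domain: 1, 5. The leftmost is syllable 1 (lu:).
  → primary stress on syllable 1.

no: stays on 1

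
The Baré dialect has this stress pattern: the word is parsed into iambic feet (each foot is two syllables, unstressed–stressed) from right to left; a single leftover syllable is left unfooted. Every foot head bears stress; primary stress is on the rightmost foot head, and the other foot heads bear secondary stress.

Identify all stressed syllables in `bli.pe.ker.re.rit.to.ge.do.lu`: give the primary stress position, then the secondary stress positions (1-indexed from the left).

primary 9, secondary 3, 5, 7

Parse right to left into iambic (σˈσ) feet: bli (pe.ˈker) (re.ˈrit) (to.ˈge) (do.ˈlu). Syllable 1 is left unfooted.
Foot heads (stressed positions): 3, 5, 7, 9.
End Rule Rightmost: primary stress on the rightmost head = syllable 9.
Secondary stress on 3, 5, 7: bli.pe.ˌker.re.ˌrit.to.ˌge.do.ˈlu.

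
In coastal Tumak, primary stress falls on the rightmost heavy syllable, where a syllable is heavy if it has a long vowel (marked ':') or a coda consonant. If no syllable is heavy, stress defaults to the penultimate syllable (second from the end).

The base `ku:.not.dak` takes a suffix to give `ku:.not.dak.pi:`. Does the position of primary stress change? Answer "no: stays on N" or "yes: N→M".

Base `ku:.not.dak` (3 syllables):
  Weights: 1 ku: H, 2 not H, 3 dak H.
  Heavy syllables in the domain: 1, 2, 3. The rightmost is syllable 3 (dak).
  → primary stress on syllable 3.
Suffixed `ku:.not.dak.pi:` (4 syllables):
  Weights: 1 ku: H, 2 not H, 3 dak H, 4 pi: H.
  Heavy syllables in the domain: 1, 2, 3, 4. The rightmost is syllable 4 (pi:).
  → primary stress on syllable 4.

yes: 3→4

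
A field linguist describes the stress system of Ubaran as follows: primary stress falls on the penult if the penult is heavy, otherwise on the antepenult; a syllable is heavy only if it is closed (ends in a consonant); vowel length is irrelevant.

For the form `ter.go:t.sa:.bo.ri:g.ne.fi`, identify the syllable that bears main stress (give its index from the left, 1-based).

5

Weights: 5 ri:g H, 6 ne L, 7 fi L.
The penult (syllable 6, ne) is light, so stress falls on the antepenult (syllable 5, ri:g).
Primary stress: syllable 5 → ter.go:t.sa:.bo.ˈri:g.ne.fi.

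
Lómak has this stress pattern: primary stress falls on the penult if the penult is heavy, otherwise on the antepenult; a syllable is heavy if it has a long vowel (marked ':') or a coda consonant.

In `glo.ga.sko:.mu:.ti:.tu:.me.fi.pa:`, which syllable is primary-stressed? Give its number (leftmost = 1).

7

Weights: 7 me L, 8 fi L, 9 pa: H.
The penult (syllable 8, fi) is light, so stress falls on the antepenult (syllable 7, me).
Primary stress: syllable 7 → glo.ga.sko:.mu:.ti:.tu:.ˈme.fi.pa:.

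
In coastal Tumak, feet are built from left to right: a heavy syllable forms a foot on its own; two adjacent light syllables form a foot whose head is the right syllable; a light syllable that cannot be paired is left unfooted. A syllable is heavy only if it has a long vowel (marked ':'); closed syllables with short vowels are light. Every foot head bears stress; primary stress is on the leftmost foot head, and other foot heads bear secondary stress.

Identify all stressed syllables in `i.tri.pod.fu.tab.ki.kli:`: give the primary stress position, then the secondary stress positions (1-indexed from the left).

Weights: 1 i L, 2 tri L, 3 pod L, 4 fu L, 5 tab L, 6 ki L, 7 kli: H.
Parse left to right (heavy = foot alone; LL = one foot; stranded L unfooted): (i.ˈtri) (pod.ˈfu) (tab.ˈki) (ˈkli:).
Foot heads: 2, 4, 6, 7.
Primary stress on the leftmost head = syllable 2.
Secondary stress on 4, 6, 7: i.ˈtri.pod.ˌfu.tab.ˌki.ˌkli:.

primary 2, secondary 4, 6, 7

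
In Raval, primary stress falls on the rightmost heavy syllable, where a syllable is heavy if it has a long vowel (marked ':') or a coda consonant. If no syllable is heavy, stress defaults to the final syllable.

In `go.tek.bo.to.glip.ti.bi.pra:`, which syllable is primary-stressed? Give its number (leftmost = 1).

Weights: 1 go L, 2 tek H, 3 bo L, 4 to L, 5 glip H, 6 ti L, 7 bi L, 8 pra: H.
Heavy syllables in the domain: 2, 5, 8. The rightmost is syllable 8 (pra:).
Primary stress: syllable 8 → go.tek.bo.to.glip.ti.bi.ˈpra:.

8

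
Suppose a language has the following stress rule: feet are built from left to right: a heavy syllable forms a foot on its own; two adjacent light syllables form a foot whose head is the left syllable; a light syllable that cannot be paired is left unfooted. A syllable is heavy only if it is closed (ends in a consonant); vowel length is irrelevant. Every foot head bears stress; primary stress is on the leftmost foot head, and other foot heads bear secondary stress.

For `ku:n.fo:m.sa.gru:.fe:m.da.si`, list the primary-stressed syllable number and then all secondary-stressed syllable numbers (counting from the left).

primary 1, secondary 2, 3, 5, 6

Weights: 1 ku:n H, 2 fo:m H, 3 sa L, 4 gru: L, 5 fe:m H, 6 da L, 7 si L.
Parse left to right (heavy = foot alone; LL = one foot; stranded L unfooted): (ˈku:n) (ˈfo:m) (ˈsa.gru:) (ˈfe:m) (ˈda.si).
Foot heads: 1, 2, 3, 5, 6.
Primary stress on the leftmost head = syllable 1.
Secondary stress on 2, 3, 5, 6: ˈku:n.ˌfo:m.ˌsa.gru:.ˌfe:m.ˌda.si.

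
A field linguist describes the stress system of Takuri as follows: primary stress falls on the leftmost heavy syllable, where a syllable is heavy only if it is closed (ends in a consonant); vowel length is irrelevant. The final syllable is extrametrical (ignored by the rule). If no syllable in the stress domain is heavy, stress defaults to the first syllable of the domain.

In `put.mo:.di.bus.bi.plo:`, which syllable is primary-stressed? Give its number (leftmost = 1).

The final syllable (6, plo:) is extrametrical; the stress domain is syllables 1–5.
Weights: 1 put H, 2 mo: L, 3 di L, 4 bus H, 5 bi L.
Heavy syllables in the domain: 1, 4. The leftmost is syllable 1 (put).
Primary stress: syllable 1 → ˈput.mo:.di.bus.bi.plo:.

1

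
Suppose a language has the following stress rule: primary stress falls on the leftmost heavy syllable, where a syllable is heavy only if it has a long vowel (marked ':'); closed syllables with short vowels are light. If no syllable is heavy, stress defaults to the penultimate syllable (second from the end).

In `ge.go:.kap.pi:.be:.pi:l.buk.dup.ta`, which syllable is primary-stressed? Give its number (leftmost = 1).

Weights: 1 ge L, 2 go: H, 3 kap L, 4 pi: H, 5 be: H, 6 pi:l H, 7 buk L, 8 dup L, 9 ta L.
Heavy syllables in the domain: 2, 4, 5, 6. The leftmost is syllable 2 (go:).
Primary stress: syllable 2 → ge.ˈgo:.kap.pi:.be:.pi:l.buk.dup.ta.

2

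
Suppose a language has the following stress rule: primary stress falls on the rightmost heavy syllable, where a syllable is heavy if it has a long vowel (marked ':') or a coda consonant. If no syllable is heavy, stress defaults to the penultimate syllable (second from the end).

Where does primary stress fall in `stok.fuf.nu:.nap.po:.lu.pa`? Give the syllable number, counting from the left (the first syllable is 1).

Weights: 1 stok H, 2 fuf H, 3 nu: H, 4 nap H, 5 po: H, 6 lu L, 7 pa L.
Heavy syllables in the domain: 1, 2, 3, 4, 5. The rightmost is syllable 5 (po:).
Primary stress: syllable 5 → stok.fuf.nu:.nap.ˈpo:.lu.pa.

5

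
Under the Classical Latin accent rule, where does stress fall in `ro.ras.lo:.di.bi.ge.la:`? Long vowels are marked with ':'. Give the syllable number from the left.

5

Classical Latin: stress the penult if heavy (long vowel or closed), else the antepenult.
Weights: 5 bi L, 6 ge L, 7 la: H.
The penult (syllable 6, ge) is light, so stress falls on the antepenult (syllable 5, bi).
Stress on syllable 5: ro.ras.lo:.di.ˈbi.ge.la:.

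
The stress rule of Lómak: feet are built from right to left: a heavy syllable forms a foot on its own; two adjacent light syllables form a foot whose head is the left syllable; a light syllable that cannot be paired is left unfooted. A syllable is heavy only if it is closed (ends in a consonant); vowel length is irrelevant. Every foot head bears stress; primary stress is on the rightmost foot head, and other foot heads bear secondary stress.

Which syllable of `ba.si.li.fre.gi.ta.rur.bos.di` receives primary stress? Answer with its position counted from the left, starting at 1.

Weights: 1 ba L, 2 si L, 3 li L, 4 fre L, 5 gi L, 6 ta L, 7 rur H, 8 bos H, 9 di L.
Parse right to left (heavy = foot alone; LL = one foot; stranded L unfooted): (ˈba.si) (ˈli.fre) (ˈgi.ta) (ˈrur) (ˈbos) di.
Foot heads: 1, 3, 5, 7, 8.
Primary stress on the rightmost head = syllable 8.
Primary stress: syllable 8 → ba.si.li.fre.gi.ta.rur.ˈbos.di.

8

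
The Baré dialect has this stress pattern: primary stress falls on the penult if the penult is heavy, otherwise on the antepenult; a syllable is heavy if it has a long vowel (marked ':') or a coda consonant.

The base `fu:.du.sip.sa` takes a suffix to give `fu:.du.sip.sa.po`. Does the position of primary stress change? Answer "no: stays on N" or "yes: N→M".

Base `fu:.du.sip.sa` (4 syllables):
  Weights: 2 du L, 3 sip H, 4 sa L.
  The penult (syllable 3, sip) is heavy, so it takes stress.
  → primary stress on syllable 3.
Suffixed `fu:.du.sip.sa.po` (5 syllables):
  Weights: 3 sip H, 4 sa L, 5 po L.
  The penult (syllable 4, sa) is light, so stress falls on the antepenult (syllable 3, sip).
  → primary stress on syllable 3.

no: stays on 3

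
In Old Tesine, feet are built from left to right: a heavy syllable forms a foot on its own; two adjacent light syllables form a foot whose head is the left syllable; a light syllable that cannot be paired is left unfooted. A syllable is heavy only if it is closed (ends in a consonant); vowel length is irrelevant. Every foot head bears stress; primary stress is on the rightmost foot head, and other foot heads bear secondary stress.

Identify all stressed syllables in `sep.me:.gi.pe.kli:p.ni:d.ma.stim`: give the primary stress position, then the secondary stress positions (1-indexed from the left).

primary 8, secondary 1, 2, 5, 6

Weights: 1 sep H, 2 me: L, 3 gi L, 4 pe L, 5 kli:p H, 6 ni:d H, 7 ma L, 8 stim H.
Parse left to right (heavy = foot alone; LL = one foot; stranded L unfooted): (ˈsep) (ˈme:.gi) pe (ˈkli:p) (ˈni:d) ma (ˈstim).
Foot heads: 1, 2, 5, 6, 8.
Primary stress on the rightmost head = syllable 8.
Secondary stress on 1, 2, 5, 6: ˌsep.ˌme:.gi.pe.ˌkli:p.ˌni:d.ma.ˈstim.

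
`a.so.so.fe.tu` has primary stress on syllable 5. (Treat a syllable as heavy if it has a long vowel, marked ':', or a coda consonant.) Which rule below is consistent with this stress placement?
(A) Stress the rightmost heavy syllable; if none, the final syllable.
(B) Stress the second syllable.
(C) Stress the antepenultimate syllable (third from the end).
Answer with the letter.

A

Rule A → syllable 5 ✓.
Rule B → syllable 2 (observed: 5).
Rule C → syllable 3 (observed: 5).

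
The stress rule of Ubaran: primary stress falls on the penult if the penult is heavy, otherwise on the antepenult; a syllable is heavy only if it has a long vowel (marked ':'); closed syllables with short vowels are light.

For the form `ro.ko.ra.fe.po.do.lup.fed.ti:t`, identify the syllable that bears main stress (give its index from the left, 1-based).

Weights: 7 lup L, 8 fed L, 9 ti:t H.
The penult (syllable 8, fed) is light, so stress falls on the antepenult (syllable 7, lup).
Primary stress: syllable 7 → ro.ko.ra.fe.po.do.ˈlup.fed.ti:t.

7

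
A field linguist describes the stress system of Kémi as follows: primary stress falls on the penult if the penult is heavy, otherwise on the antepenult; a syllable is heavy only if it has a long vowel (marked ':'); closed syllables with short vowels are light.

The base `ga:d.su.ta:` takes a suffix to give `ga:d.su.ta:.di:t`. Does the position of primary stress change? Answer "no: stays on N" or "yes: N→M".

yes: 1→3

Base `ga:d.su.ta:` (3 syllables):
  Weights: 1 ga:d H, 2 su L, 3 ta: H.
  The penult (syllable 2, su) is light, so stress falls on the antepenult (syllable 1, ga:d).
  → primary stress on syllable 1.
Suffixed `ga:d.su.ta:.di:t` (4 syllables):
  Weights: 2 su L, 3 ta: H, 4 di:t H.
  The penult (syllable 3, ta:) is heavy, so it takes stress.
  → primary stress on syllable 3.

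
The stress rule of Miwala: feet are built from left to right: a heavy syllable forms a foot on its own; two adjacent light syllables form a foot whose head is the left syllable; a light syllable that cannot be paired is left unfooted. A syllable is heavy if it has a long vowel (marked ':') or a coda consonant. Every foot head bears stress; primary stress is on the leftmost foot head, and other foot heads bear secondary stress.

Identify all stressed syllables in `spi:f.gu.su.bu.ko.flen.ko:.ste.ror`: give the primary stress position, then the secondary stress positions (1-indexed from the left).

Weights: 1 spi:f H, 2 gu L, 3 su L, 4 bu L, 5 ko L, 6 flen H, 7 ko: H, 8 ste L, 9 ror H.
Parse left to right (heavy = foot alone; LL = one foot; stranded L unfooted): (ˈspi:f) (ˈgu.su) (ˈbu.ko) (ˈflen) (ˈko:) ste (ˈror).
Foot heads: 1, 2, 4, 6, 7, 9.
Primary stress on the leftmost head = syllable 1.
Secondary stress on 2, 4, 6, 7, 9: ˈspi:f.ˌgu.su.ˌbu.ko.ˌflen.ˌko:.ste.ˌror.

primary 1, secondary 2, 4, 6, 7, 9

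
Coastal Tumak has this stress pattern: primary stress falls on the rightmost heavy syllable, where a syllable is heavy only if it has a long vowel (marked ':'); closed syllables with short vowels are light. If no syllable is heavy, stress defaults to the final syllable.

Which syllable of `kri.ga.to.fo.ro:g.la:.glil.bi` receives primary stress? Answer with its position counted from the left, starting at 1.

Weights: 1 kri L, 2 ga L, 3 to L, 4 fo L, 5 ro:g H, 6 la: H, 7 glil L, 8 bi L.
Heavy syllables in the domain: 5, 6. The rightmost is syllable 6 (la:).
Primary stress: syllable 6 → kri.ga.to.fo.ro:g.ˈla:.glil.bi.

6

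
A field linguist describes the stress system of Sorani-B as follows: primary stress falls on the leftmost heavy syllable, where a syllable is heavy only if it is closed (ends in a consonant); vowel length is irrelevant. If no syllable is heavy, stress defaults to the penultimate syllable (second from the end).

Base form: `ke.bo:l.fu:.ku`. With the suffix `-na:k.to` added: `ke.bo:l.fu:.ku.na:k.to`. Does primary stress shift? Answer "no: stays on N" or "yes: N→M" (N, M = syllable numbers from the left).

Base `ke.bo:l.fu:.ku` (4 syllables):
  Weights: 1 ke L, 2 bo:l H, 3 fu: L, 4 ku L.
  Heavy syllables in the domain: 2. The leftmost is syllable 2 (bo:l).
  → primary stress on syllable 2.
Suffixed `ke.bo:l.fu:.ku.na:k.to` (6 syllables):
  Weights: 1 ke L, 2 bo:l H, 3 fu: L, 4 ku L, 5 na:k H, 6 to L.
  Heavy syllables in the domain: 2, 5. The leftmost is syllable 2 (bo:l).
  → primary stress on syllable 2.

no: stays on 2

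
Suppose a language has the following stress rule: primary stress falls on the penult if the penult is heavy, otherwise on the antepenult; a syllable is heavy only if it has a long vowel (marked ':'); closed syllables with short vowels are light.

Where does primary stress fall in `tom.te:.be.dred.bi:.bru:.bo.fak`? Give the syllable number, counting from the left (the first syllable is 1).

6

Weights: 6 bru: H, 7 bo L, 8 fak L.
The penult (syllable 7, bo) is light, so stress falls on the antepenult (syllable 6, bru:).
Primary stress: syllable 6 → tom.te:.be.dred.bi:.ˈbru:.bo.fak.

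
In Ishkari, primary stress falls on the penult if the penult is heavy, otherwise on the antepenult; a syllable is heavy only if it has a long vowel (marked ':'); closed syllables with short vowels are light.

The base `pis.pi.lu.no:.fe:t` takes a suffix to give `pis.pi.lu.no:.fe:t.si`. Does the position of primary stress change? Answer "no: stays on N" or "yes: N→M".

yes: 4→5

Base `pis.pi.lu.no:.fe:t` (5 syllables):
  Weights: 3 lu L, 4 no: H, 5 fe:t H.
  The penult (syllable 4, no:) is heavy, so it takes stress.
  → primary stress on syllable 4.
Suffixed `pis.pi.lu.no:.fe:t.si` (6 syllables):
  Weights: 4 no: H, 5 fe:t H, 6 si L.
  The penult (syllable 5, fe:t) is heavy, so it takes stress.
  → primary stress on syllable 5.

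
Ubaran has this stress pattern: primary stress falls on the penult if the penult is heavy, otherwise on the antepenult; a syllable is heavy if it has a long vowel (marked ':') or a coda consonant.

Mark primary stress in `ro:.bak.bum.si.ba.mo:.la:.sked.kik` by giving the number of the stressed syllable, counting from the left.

8

Weights: 7 la: H, 8 sked H, 9 kik H.
The penult (syllable 8, sked) is heavy, so it takes stress.
Primary stress: syllable 8 → ro:.bak.bum.si.ba.mo:.la:.ˈsked.kik.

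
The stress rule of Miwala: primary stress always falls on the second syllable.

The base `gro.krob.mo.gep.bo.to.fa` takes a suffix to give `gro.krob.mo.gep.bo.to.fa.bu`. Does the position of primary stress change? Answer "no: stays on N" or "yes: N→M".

no: stays on 2

Base `gro.krob.mo.gep.bo.to.fa` (7 syllables):
  The word has 7 syllables; the second syllable is syllable 2 (krob).
  → primary stress on syllable 2.
Suffixed `gro.krob.mo.gep.bo.to.fa.bu` (8 syllables):
  The word has 8 syllables; the second syllable is syllable 2 (krob).
  → primary stress on syllable 2.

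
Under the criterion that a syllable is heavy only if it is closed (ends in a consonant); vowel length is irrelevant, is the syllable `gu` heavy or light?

`gu`: short vowel, open (no coda). Open (no coda) → light.

light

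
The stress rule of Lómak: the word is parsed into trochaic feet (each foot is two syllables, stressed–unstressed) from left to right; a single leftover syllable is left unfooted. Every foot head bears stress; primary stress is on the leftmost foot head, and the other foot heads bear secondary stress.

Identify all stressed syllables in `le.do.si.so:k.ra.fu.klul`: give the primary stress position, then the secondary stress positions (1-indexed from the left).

Parse left to right into trochaic (ˈσσ) feet: (ˈle.do) (ˈsi.so:k) (ˈra.fu) klul. Syllable 7 is left unfooted.
Foot heads (stressed positions): 1, 3, 5.
End Rule Leftmost: primary stress on the leftmost head = syllable 1.
Secondary stress on 3, 5: ˈle.do.ˌsi.so:k.ˌra.fu.klul.

primary 1, secondary 3, 5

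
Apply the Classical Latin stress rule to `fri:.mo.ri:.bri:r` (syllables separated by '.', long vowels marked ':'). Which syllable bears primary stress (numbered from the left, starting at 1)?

Classical Latin: stress the penult if heavy (long vowel or closed), else the antepenult.
Weights: 2 mo L, 3 ri: H, 4 bri:r H.
The penult (syllable 3, ri:) is heavy, so it takes stress.
Stress on syllable 3: fri:.mo.ˈri:.bri:r.

3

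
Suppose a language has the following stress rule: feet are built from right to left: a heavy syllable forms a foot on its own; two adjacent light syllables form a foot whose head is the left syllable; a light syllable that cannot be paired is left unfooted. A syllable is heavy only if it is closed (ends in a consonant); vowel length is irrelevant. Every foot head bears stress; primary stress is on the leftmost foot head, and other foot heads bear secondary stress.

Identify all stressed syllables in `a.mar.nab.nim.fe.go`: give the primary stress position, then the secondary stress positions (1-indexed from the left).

primary 2, secondary 3, 4, 5

Weights: 1 a L, 2 mar H, 3 nab H, 4 nim H, 5 fe L, 6 go L.
Parse right to left (heavy = foot alone; LL = one foot; stranded L unfooted): a (ˈmar) (ˈnab) (ˈnim) (ˈfe.go).
Foot heads: 2, 3, 4, 5.
Primary stress on the leftmost head = syllable 2.
Secondary stress on 3, 4, 5: a.ˈmar.ˌnab.ˌnim.ˌfe.go.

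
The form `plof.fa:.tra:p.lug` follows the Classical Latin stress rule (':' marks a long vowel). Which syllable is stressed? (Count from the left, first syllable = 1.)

3

Classical Latin: stress the penult if heavy (long vowel or closed), else the antepenult.
Weights: 2 fa: H, 3 tra:p H, 4 lug H.
The penult (syllable 3, tra:p) is heavy, so it takes stress.
Stress on syllable 3: plof.fa:.ˈtra:p.lug.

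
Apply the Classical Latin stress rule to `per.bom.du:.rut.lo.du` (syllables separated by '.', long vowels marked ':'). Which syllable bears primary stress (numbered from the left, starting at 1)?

4

Classical Latin: stress the penult if heavy (long vowel or closed), else the antepenult.
Weights: 4 rut H, 5 lo L, 6 du L.
The penult (syllable 5, lo) is light, so stress falls on the antepenult (syllable 4, rut).
Stress on syllable 4: per.bom.du:.ˈrut.lo.du.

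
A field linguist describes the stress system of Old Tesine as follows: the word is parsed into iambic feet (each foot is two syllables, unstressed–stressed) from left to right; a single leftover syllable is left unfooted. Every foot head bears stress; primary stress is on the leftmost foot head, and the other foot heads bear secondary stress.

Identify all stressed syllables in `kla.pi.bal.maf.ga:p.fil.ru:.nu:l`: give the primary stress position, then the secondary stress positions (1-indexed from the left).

Parse left to right into iambic (σˈσ) feet: (kla.ˈpi) (bal.ˈmaf) (ga:p.ˈfil) (ru:.ˈnu:l).
Foot heads (stressed positions): 2, 4, 6, 8.
End Rule Leftmost: primary stress on the leftmost head = syllable 2.
Secondary stress on 4, 6, 8: kla.ˈpi.bal.ˌmaf.ga:p.ˌfil.ru:.ˌnu:l.

primary 2, secondary 4, 6, 8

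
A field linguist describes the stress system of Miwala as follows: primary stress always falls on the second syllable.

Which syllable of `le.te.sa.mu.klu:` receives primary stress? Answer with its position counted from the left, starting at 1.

The word has 5 syllables; the second syllable is syllable 2 (te).
Primary stress: syllable 2 → le.ˈte.sa.mu.klu:.

2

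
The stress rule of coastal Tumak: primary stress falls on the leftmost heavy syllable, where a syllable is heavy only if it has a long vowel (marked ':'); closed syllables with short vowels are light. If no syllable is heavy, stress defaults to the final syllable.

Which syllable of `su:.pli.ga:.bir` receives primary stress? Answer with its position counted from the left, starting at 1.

1

Weights: 1 su: H, 2 pli L, 3 ga: H, 4 bir L.
Heavy syllables in the domain: 1, 3. The leftmost is syllable 1 (su:).
Primary stress: syllable 1 → ˈsu:.pli.ga:.bir.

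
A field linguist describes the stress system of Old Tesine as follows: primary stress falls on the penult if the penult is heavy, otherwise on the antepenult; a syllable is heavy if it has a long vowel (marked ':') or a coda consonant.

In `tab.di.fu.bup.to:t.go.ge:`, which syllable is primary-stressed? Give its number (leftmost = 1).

Weights: 5 to:t H, 6 go L, 7 ge: H.
The penult (syllable 6, go) is light, so stress falls on the antepenult (syllable 5, to:t).
Primary stress: syllable 5 → tab.di.fu.bup.ˈto:t.go.ge:.

5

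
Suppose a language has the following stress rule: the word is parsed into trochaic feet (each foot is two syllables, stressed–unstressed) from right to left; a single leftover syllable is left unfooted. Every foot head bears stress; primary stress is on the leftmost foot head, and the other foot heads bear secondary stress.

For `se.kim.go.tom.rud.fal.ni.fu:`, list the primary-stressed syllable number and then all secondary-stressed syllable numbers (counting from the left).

Parse right to left into trochaic (ˈσσ) feet: (ˈse.kim) (ˈgo.tom) (ˈrud.fal) (ˈni.fu:).
Foot heads (stressed positions): 1, 3, 5, 7.
End Rule Leftmost: primary stress on the leftmost head = syllable 1.
Secondary stress on 3, 5, 7: ˈse.kim.ˌgo.tom.ˌrud.fal.ˌni.fu:.

primary 1, secondary 3, 5, 7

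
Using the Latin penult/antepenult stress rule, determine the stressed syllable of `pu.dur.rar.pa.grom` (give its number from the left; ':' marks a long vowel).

3

Classical Latin: stress the penult if heavy (long vowel or closed), else the antepenult.
Weights: 3 rar H, 4 pa L, 5 grom H.
The penult (syllable 4, pa) is light, so stress falls on the antepenult (syllable 3, rar).
Stress on syllable 3: pu.dur.ˈrar.pa.grom.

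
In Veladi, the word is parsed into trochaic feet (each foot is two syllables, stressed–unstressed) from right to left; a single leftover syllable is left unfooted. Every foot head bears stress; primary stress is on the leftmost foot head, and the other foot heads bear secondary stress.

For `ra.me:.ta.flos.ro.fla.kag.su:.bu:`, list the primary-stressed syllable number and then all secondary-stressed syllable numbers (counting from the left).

primary 2, secondary 4, 6, 8

Parse right to left into trochaic (ˈσσ) feet: ra (ˈme:.ta) (ˈflos.ro) (ˈfla.kag) (ˈsu:.bu:). Syllable 1 is left unfooted.
Foot heads (stressed positions): 2, 4, 6, 8.
End Rule Leftmost: primary stress on the leftmost head = syllable 2.
Secondary stress on 4, 6, 8: ra.ˈme:.ta.ˌflos.ro.ˌfla.kag.ˌsu:.bu:.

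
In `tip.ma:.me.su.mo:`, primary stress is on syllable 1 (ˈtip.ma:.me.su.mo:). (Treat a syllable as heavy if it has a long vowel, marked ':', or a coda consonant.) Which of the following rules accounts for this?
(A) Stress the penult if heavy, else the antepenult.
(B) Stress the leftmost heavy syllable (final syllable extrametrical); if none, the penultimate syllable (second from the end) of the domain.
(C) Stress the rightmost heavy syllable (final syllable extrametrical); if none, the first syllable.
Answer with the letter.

Rule A → syllable 3 (observed: 1).
Rule B → syllable 1 ✓.
Rule C → syllable 2 (observed: 1).

B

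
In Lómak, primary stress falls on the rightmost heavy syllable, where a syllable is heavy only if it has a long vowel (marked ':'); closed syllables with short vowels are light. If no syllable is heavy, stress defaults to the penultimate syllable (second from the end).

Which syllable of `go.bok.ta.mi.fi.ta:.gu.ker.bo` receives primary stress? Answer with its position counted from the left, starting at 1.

6

Weights: 1 go L, 2 bok L, 3 ta L, 4 mi L, 5 fi L, 6 ta: H, 7 gu L, 8 ker L, 9 bo L.
Heavy syllables in the domain: 6. The rightmost is syllable 6 (ta:).
Primary stress: syllable 6 → go.bok.ta.mi.fi.ˈta:.gu.ker.bo.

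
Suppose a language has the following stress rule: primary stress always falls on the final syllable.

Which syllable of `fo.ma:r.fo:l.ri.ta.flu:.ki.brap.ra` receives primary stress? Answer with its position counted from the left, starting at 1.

The word has 9 syllables; the final syllable is syllable 9 (ra).
Primary stress: syllable 9 → fo.ma:r.fo:l.ri.ta.flu:.ki.brap.ˈra.

9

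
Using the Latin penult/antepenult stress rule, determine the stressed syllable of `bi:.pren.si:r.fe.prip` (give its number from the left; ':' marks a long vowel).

Classical Latin: stress the penult if heavy (long vowel or closed), else the antepenult.
Weights: 3 si:r H, 4 fe L, 5 prip H.
The penult (syllable 4, fe) is light, so stress falls on the antepenult (syllable 3, si:r).
Stress on syllable 3: bi:.pren.ˈsi:r.fe.prip.

3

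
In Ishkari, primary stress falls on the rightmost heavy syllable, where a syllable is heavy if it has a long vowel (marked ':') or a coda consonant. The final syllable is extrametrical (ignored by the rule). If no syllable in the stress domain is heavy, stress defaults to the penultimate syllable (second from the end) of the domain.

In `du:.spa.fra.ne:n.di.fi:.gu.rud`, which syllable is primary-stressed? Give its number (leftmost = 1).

6

The final syllable (8, rud) is extrametrical; the stress domain is syllables 1–7.
Weights: 1 du: H, 2 spa L, 3 fra L, 4 ne:n H, 5 di L, 6 fi: H, 7 gu L.
Heavy syllables in the domain: 1, 4, 6. The rightmost is syllable 6 (fi:).
Primary stress: syllable 6 → du:.spa.fra.ne:n.di.ˈfi:.gu.rud.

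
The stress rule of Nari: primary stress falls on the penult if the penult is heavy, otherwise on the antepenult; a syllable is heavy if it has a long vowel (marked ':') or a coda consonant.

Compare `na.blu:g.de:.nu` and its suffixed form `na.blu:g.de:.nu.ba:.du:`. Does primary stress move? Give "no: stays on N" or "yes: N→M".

Base `na.blu:g.de:.nu` (4 syllables):
  Weights: 2 blu:g H, 3 de: H, 4 nu L.
  The penult (syllable 3, de:) is heavy, so it takes stress.
  → primary stress on syllable 3.
Suffixed `na.blu:g.de:.nu.ba:.du:` (6 syllables):
  Weights: 4 nu L, 5 ba: H, 6 du: H.
  The penult (syllable 5, ba:) is heavy, so it takes stress.
  → primary stress on syllable 5.

yes: 3→5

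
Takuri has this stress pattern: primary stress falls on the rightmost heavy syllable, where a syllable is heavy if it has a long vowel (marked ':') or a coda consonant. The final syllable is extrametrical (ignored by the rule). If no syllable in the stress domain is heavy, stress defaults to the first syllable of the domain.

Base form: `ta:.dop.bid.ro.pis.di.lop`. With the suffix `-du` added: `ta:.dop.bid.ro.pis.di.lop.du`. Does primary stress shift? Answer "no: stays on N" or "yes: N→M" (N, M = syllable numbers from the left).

yes: 5→7

Base `ta:.dop.bid.ro.pis.di.lop` (7 syllables):
  The final syllable (7, lop) is extrametrical; the stress domain is syllables 1–6.
  Weights: 1 ta: H, 2 dop H, 3 bid H, 4 ro L, 5 pis H, 6 di L.
  Heavy syllables in the domain: 1, 2, 3, 5. The rightmost is syllable 5 (pis).
  → primary stress on syllable 5.
Suffixed `ta:.dop.bid.ro.pis.di.lop.du` (8 syllables):
  The final syllable (8, du) is extrametrical; the stress domain is syllables 1–7.
  Weights: 1 ta: H, 2 dop H, 3 bid H, 4 ro L, 5 pis H, 6 di L, 7 lop H.
  Heavy syllables in the domain: 1, 2, 3, 5, 7. The rightmost is syllable 7 (lop).
  → primary stress on syllable 7.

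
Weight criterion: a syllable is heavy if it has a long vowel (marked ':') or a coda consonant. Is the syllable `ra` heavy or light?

light

`ra`: short vowel, open (no coda). Short vowel, open → light.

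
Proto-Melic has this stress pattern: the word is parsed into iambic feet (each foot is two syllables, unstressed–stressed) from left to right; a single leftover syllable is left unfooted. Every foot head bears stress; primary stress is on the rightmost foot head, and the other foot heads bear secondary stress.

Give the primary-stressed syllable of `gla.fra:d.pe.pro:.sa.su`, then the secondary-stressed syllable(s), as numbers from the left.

primary 6, secondary 2, 4

Parse left to right into iambic (σˈσ) feet: (gla.ˈfra:d) (pe.ˈpro:) (sa.ˈsu).
Foot heads (stressed positions): 2, 4, 6.
End Rule Rightmost: primary stress on the rightmost head = syllable 6.
Secondary stress on 2, 4: gla.ˌfra:d.pe.ˌpro:.sa.ˈsu.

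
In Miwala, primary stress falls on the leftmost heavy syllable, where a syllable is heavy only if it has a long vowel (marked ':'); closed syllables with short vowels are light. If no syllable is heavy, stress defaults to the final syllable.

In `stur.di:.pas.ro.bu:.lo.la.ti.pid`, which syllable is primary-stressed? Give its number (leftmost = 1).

Weights: 1 stur L, 2 di: H, 3 pas L, 4 ro L, 5 bu: H, 6 lo L, 7 la L, 8 ti L, 9 pid L.
Heavy syllables in the domain: 2, 5. The leftmost is syllable 2 (di:).
Primary stress: syllable 2 → stur.ˈdi:.pas.ro.bu:.lo.la.ti.pid.

2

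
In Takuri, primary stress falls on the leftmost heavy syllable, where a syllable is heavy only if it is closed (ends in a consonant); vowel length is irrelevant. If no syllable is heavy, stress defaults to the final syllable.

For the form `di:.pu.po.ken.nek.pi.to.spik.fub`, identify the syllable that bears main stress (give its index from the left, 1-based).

Weights: 1 di: L, 2 pu L, 3 po L, 4 ken H, 5 nek H, 6 pi L, 7 to L, 8 spik H, 9 fub H.
Heavy syllables in the domain: 4, 5, 8, 9. The leftmost is syllable 4 (ken).
Primary stress: syllable 4 → di:.pu.po.ˈken.nek.pi.to.spik.fub.

4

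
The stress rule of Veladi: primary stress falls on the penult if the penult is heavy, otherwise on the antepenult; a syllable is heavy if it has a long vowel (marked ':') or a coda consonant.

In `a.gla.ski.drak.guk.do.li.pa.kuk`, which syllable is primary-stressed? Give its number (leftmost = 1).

7

Weights: 7 li L, 8 pa L, 9 kuk H.
The penult (syllable 8, pa) is light, so stress falls on the antepenult (syllable 7, li).
Primary stress: syllable 7 → a.gla.ski.drak.guk.do.ˈli.pa.kuk.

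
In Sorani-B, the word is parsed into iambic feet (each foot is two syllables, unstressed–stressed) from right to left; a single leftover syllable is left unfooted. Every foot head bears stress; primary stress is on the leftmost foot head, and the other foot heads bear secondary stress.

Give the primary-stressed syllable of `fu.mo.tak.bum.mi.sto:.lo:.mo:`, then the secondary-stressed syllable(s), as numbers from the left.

Parse right to left into iambic (σˈσ) feet: (fu.ˈmo) (tak.ˈbum) (mi.ˈsto:) (lo:.ˈmo:).
Foot heads (stressed positions): 2, 4, 6, 8.
End Rule Leftmost: primary stress on the leftmost head = syllable 2.
Secondary stress on 4, 6, 8: fu.ˈmo.tak.ˌbum.mi.ˌsto:.lo:.ˌmo:.

primary 2, secondary 4, 6, 8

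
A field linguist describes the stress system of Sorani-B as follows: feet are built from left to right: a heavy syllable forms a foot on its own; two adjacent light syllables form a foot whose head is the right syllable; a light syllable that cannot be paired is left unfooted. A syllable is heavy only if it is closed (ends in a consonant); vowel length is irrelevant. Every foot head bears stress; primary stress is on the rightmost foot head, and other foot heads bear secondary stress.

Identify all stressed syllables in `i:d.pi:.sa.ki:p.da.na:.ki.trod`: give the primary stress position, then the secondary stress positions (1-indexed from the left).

Weights: 1 i:d H, 2 pi: L, 3 sa L, 4 ki:p H, 5 da L, 6 na: L, 7 ki L, 8 trod H.
Parse left to right (heavy = foot alone; LL = one foot; stranded L unfooted): (ˈi:d) (pi:.ˈsa) (ˈki:p) (da.ˈna:) ki (ˈtrod).
Foot heads: 1, 3, 4, 6, 8.
Primary stress on the rightmost head = syllable 8.
Secondary stress on 1, 3, 4, 6: ˌi:d.pi:.ˌsa.ˌki:p.da.ˌna:.ki.ˈtrod.

primary 8, secondary 1, 3, 4, 6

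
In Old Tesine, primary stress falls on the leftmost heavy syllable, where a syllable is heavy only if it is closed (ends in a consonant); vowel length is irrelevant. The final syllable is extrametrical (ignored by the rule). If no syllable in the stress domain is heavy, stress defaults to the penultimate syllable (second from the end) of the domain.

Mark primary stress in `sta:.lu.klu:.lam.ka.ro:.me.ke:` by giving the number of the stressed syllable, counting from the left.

4

The final syllable (8, ke:) is extrametrical; the stress domain is syllables 1–7.
Weights: 1 sta: L, 2 lu L, 3 klu: L, 4 lam H, 5 ka L, 6 ro: L, 7 me L.
Heavy syllables in the domain: 4. The leftmost is syllable 4 (lam).
Primary stress: syllable 4 → sta:.lu.klu:.ˈlam.ka.ro:.me.ke:.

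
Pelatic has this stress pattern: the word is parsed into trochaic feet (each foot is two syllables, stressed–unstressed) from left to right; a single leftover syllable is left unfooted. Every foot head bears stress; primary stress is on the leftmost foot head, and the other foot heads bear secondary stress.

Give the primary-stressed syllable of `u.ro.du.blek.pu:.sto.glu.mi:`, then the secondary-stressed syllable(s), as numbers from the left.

primary 1, secondary 3, 5, 7

Parse left to right into trochaic (ˈσσ) feet: (ˈu.ro) (ˈdu.blek) (ˈpu:.sto) (ˈglu.mi:).
Foot heads (stressed positions): 1, 3, 5, 7.
End Rule Leftmost: primary stress on the leftmost head = syllable 1.
Secondary stress on 3, 5, 7: ˈu.ro.ˌdu.blek.ˌpu:.sto.ˌglu.mi:.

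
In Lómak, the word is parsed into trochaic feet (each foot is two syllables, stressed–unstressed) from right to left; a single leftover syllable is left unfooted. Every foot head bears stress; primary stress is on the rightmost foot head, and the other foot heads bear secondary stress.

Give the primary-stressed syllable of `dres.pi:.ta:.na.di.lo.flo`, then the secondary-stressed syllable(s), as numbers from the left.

Parse right to left into trochaic (ˈσσ) feet: dres (ˈpi:.ta:) (ˈna.di) (ˈlo.flo). Syllable 1 is left unfooted.
Foot heads (stressed positions): 2, 4, 6.
End Rule Rightmost: primary stress on the rightmost head = syllable 6.
Secondary stress on 2, 4: dres.ˌpi:.ta:.ˌna.di.ˈlo.flo.

primary 6, secondary 2, 4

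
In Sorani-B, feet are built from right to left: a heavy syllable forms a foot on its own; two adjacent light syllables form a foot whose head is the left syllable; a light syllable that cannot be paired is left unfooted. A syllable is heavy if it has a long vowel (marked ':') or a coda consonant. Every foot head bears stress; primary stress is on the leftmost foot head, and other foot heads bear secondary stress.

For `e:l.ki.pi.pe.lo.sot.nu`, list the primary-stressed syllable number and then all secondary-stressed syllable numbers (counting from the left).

primary 1, secondary 2, 4, 6

Weights: 1 e:l H, 2 ki L, 3 pi L, 4 pe L, 5 lo L, 6 sot H, 7 nu L.
Parse right to left (heavy = foot alone; LL = one foot; stranded L unfooted): (ˈe:l) (ˈki.pi) (ˈpe.lo) (ˈsot) nu.
Foot heads: 1, 2, 4, 6.
Primary stress on the leftmost head = syllable 1.
Secondary stress on 2, 4, 6: ˈe:l.ˌki.pi.ˌpe.lo.ˌsot.nu.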